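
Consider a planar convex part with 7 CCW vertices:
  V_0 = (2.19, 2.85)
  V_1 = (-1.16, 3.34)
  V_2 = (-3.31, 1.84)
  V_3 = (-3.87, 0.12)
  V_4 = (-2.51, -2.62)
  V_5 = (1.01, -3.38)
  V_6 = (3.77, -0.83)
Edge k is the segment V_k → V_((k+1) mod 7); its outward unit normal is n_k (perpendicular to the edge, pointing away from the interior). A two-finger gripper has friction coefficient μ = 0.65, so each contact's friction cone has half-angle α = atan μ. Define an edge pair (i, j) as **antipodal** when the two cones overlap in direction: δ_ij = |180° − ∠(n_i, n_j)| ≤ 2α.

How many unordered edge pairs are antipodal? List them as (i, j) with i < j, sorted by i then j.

count = 9; pairs: (0,3), (0,4), (0,5), (1,4), (1,5), (2,5), (2,6), (3,6), (4,6)

α = atan 0.65 = 33.02°;  2α = 66.05°
n_0 = (+0.1447, +0.9895)
n_1 = (-0.5722, +0.8201)
n_2 = (-0.9509, +0.3096)
n_3 = (-0.8957, -0.4446)
n_4 = (-0.2110, -0.9775)
n_5 = (+0.6786, -0.7345)
n_6 = (+0.9189, +0.3945)
  (0,1): δ = 136.78°  ·
  (0,2): δ = 99.71°  ·
  (0,3): δ = 55.28°  ✓
  (0,4): δ = 3.86°  ✓
  (0,5): δ = 51.06°  ✓
  (0,6): δ = 121.56°  ·
  (1,2): δ = 142.94°  ·
  (1,3): δ = 98.50°  ·
  (1,4): δ = 47.09°  ✓
  (1,5): δ = 7.83°  ✓
  (1,6): δ = 78.33°  ·
  (2,3): δ = 135.57°  ·
  (2,4): δ = 84.15°  ·
  (2,5): δ = 29.23°  ✓
  (2,6): δ = 41.27°  ✓
  (3,4): δ = 128.58°  ·
  (3,5): δ = 73.66°  ·
  (3,6): δ = 3.16°  ✓
  (4,5): δ = 125.08°  ·
  (4,6): δ = 54.58°  ✓
  (5,6): δ = 109.50°  ·
antipodal pairs: 9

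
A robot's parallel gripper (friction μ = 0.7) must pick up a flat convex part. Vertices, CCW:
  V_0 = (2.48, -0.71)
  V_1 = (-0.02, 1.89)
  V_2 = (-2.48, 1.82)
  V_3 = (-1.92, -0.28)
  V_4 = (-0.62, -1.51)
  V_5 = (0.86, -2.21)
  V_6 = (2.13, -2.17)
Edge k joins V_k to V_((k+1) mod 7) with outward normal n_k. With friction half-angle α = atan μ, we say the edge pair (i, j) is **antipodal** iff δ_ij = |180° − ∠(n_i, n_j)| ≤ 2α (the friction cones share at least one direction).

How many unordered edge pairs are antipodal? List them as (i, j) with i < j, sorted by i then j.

count = 9; pairs: (0,2), (0,3), (0,4), (0,5), (1,3), (1,4), (1,5), (2,6), (3,6)

α = atan 0.7 = 34.99°;  2α = 69.98°
n_0 = (+0.7208, +0.6931)
n_1 = (-0.0284, +0.9996)
n_2 = (-0.9662, -0.2577)
n_3 = (-0.6873, -0.7264)
n_4 = (-0.4276, -0.9040)
n_5 = (+0.0315, -0.9995)
n_6 = (+0.9724, -0.2331)
  (0,1): δ = 132.25°  ·
  (0,2): δ = 28.95°  ✓
  (0,3): δ = 2.71°  ✓
  (0,4): δ = 20.81°  ✓
  (0,5): δ = 47.93°  ✓
  (0,6): δ = 122.64°  ·
  (1,2): δ = 76.70°  ·
  (1,3): δ = 45.05°  ✓
  (1,4): δ = 26.94°  ✓
  (1,5): δ = 0.17°  ✓
  (1,6): δ = 74.89°  ·
  (2,3): δ = 148.35°  ·
  (2,4): δ = 130.24°  ·
  (2,5): δ = 103.13°  ·
  (2,6): δ = 28.41°  ✓
  (3,4): δ = 161.90°  ·
  (3,5): δ = 134.78°  ·
  (3,6): δ = 60.07°  ✓
  (4,5): δ = 152.88°  ·
  (4,6): δ = 78.17°  ·
  (5,6): δ = 105.28°  ·
antipodal pairs: 9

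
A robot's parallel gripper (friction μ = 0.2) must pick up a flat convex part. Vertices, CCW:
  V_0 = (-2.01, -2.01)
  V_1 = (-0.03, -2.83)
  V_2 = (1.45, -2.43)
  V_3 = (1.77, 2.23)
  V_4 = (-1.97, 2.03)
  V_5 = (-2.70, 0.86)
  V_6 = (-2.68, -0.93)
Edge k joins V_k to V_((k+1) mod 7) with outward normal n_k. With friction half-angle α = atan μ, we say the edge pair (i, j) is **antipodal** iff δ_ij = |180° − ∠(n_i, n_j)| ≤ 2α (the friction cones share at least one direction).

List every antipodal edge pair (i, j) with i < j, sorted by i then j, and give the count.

α = atan 0.2 = 11.31°;  2α = 22.62°
n_0 = (-0.3826, -0.9239)
n_1 = (+0.2609, -0.9654)
n_2 = (+0.9977, -0.0685)
n_3 = (-0.0534, +0.9986)
n_4 = (-0.8484, +0.5293)
n_5 = (-0.9999, -0.0112)
n_6 = (-0.8498, -0.5272)
  (0,1): δ = 142.38°  ·
  (0,2): δ = 71.43°  ·
  (0,3): δ = 25.56°  ·
  (0,4): δ = 80.54°  ·
  (0,5): δ = 113.14°  ·
  (0,6): δ = 144.31°  ·
  (1,2): δ = 109.05°  ·
  (1,3): δ = 12.06°  ✓
  (1,4): δ = 42.91°  ·
  (1,5): δ = 75.52°  ·
  (1,6): δ = 106.69°  ·
  (2,3): δ = 83.01°  ·
  (2,4): δ = 28.03°  ·
  (2,5): δ = 4.57°  ✓
  (2,6): δ = 35.74°  ·
  (3,4): δ = 125.02°  ·
  (3,5): δ = 92.42°  ·
  (3,6): δ = 61.25°  ·
  (4,5): δ = 147.40°  ·
  (4,6): δ = 116.22°  ·
  (5,6): δ = 148.83°  ·
antipodal pairs: 2

count = 2; pairs: (1,3), (2,5)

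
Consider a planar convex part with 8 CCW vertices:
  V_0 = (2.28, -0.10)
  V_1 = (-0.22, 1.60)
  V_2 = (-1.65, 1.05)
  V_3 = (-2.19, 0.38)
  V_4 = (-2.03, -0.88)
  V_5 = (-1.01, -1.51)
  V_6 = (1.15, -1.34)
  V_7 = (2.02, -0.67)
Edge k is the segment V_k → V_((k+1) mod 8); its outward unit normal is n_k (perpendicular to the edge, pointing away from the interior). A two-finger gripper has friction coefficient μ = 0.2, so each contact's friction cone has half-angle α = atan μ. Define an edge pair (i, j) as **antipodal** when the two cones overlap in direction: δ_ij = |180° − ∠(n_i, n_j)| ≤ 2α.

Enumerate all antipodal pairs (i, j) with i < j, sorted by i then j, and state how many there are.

α = atan 0.2 = 11.31°;  2α = 22.62°
n_0 = (+0.5623, +0.8269)
n_1 = (-0.3590, +0.9333)
n_2 = (-0.7786, +0.6275)
n_3 = (-0.9920, -0.1260)
n_4 = (-0.5255, -0.8508)
n_5 = (+0.0785, -0.9969)
n_6 = (+0.6102, -0.7923)
n_7 = (+0.9098, -0.4150)
  (0,1): δ = 124.75°  ·
  (0,2): δ = 94.65°  ·
  (0,3): δ = 48.55°  ·
  (0,4): δ = 2.51°  ✓
  (0,5): δ = 38.72°  ·
  (0,6): δ = 71.82°  ·
  (0,7): δ = 99.70°  ·
  (1,2): δ = 149.91°  ·
  (1,3): δ = 103.80°  ·
  (1,4): δ = 52.74°  ·
  (1,5): δ = 16.54°  ✓
  (1,6): δ = 16.56°  ✓
  (1,7): δ = 44.44°  ·
  (2,3): δ = 133.90°  ·
  (2,4): δ = 82.83°  ·
  (2,5): δ = 46.63°  ·
  (2,6): δ = 13.53°  ✓
  (2,7): δ = 14.35°  ✓
  (3,4): δ = 128.94°  ·
  (3,5): δ = 92.74°  ·
  (3,6): δ = 59.64°  ·
  (3,7): δ = 31.76°  ·
  (4,5): δ = 143.80°  ·
  (4,6): δ = 110.70°  ·
  (4,7): δ = 82.82°  ·
  (5,6): δ = 146.90°  ·
  (5,7): δ = 119.02°  ·
  (6,7): δ = 152.12°  ·
antipodal pairs: 5

count = 5; pairs: (0,4), (1,5), (1,6), (2,6), (2,7)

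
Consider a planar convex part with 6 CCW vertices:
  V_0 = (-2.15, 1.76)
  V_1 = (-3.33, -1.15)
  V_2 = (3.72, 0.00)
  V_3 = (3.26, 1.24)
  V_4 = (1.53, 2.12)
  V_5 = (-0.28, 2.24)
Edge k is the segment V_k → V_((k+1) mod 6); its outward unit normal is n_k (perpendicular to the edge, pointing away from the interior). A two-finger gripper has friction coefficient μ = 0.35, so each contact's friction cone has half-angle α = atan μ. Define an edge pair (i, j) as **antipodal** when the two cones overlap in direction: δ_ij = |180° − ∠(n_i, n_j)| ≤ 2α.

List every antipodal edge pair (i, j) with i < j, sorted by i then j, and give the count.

α = atan 0.35 = 19.29°;  2α = 38.58°
n_0 = (-0.9267, +0.3758)
n_1 = (+0.1610, -0.9870)
n_2 = (+0.9376, +0.3478)
n_3 = (+0.4534, +0.8913)
n_4 = (+0.0662, +0.9978)
n_5 = (-0.2486, +0.9686)
  (0,1): δ = 58.66°  ·
  (0,2): δ = 42.43°  ·
  (0,3): δ = 85.11°  ·
  (0,4): δ = 108.28°  ·
  (0,5): δ = 126.47°  ·
  (1,2): δ = 78.91°  ·
  (1,3): δ = 36.23°  ✓
  (1,4): δ = 13.06°  ✓
  (1,5): δ = 5.13°  ✓
  (2,3): δ = 137.31°  ·
  (2,4): δ = 114.15°  ·
  (2,5): δ = 95.96°  ·
  (3,4): δ = 156.83°  ·
  (3,5): δ = 138.64°  ·
  (4,5): δ = 161.81°  ·
antipodal pairs: 3

count = 3; pairs: (1,3), (1,4), (1,5)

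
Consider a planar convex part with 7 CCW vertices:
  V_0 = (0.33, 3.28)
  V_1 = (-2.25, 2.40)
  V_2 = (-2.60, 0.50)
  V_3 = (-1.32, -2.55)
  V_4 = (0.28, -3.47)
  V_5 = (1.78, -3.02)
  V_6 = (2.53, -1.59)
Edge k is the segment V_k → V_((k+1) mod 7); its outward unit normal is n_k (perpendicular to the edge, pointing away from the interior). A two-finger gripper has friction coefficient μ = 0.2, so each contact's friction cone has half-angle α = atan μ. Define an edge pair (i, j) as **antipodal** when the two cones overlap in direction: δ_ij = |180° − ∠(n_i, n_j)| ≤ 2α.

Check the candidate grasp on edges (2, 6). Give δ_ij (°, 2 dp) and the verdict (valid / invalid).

δ = 1.54°, valid

α = atan 0.2 = 11.31°;  2α = 22.62°
edge 2: e_2 = (+1.28, -3.05);  n_2 = (-0.9221, -0.3870)
edge 6: e_6 = (-2.20, +4.87);  n_6 = (+0.9113, +0.4117)
∠(n_2, n_6) = 178.46°
δ = |180° − 178.46°| = 1.54°
1.54° ≤ 2α = 22.62°  →  valid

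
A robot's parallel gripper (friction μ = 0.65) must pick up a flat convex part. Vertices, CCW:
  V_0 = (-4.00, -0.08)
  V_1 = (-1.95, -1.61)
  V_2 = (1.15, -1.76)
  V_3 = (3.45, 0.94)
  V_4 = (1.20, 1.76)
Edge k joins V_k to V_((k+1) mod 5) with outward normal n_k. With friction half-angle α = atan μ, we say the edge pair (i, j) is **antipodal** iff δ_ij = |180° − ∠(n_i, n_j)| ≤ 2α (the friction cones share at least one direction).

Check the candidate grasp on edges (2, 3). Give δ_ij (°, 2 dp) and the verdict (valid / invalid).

α = atan 0.65 = 33.02°;  2α = 66.05°
edge 2: e_2 = (+2.30, +2.70);  n_2 = (+0.7612, -0.6485)
edge 3: e_3 = (-2.25, +0.82);  n_3 = (+0.3424, +0.9395)
∠(n_2, n_3) = 110.40°
δ = |180° − 110.40°| = 69.60°
69.60° > 2α = 66.05°  →  invalid

δ = 69.60°, invalid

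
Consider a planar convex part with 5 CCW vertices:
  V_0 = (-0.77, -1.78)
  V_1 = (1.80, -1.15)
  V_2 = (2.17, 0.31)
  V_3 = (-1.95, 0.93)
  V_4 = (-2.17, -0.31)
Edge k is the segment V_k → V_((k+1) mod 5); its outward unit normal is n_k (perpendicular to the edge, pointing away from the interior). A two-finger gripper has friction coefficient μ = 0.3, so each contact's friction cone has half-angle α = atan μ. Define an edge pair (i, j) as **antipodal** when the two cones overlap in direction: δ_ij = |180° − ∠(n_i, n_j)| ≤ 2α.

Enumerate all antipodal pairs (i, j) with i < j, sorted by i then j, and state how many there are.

α = atan 0.3 = 16.70°;  2α = 33.40°
n_0 = (+0.2381, -0.9712)
n_1 = (+0.9694, -0.2457)
n_2 = (+0.1488, +0.9889)
n_3 = (-0.9846, +0.1747)
n_4 = (-0.7241, -0.6897)
  (0,1): δ = 117.99°  ·
  (0,2): δ = 22.33°  ✓
  (0,3): δ = 66.17°  ·
  (0,4): δ = 119.83°  ·
  (1,2): δ = 84.34°  ·
  (1,3): δ = 4.16°  ✓
  (1,4): δ = 57.82°  ·
  (2,3): δ = 91.50°  ·
  (2,4): δ = 37.84°  ·
  (3,4): δ = 126.34°  ·
antipodal pairs: 2

count = 2; pairs: (0,2), (1,3)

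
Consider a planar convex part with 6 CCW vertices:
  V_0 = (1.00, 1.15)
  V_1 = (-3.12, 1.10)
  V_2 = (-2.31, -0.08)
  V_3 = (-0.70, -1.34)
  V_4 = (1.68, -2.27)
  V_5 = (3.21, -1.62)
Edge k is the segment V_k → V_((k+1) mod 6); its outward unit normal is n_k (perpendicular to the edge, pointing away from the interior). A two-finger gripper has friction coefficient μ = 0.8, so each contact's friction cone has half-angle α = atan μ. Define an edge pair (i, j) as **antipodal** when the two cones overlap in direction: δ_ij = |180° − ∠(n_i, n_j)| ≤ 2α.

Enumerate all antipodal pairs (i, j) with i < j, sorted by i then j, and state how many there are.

count = 8; pairs: (0,1), (0,2), (0,3), (0,4), (1,5), (2,5), (3,5), (4,5)

α = atan 0.8 = 38.66°;  2α = 77.32°
n_0 = (-0.0121, +0.9999)
n_1 = (-0.8244, -0.5659)
n_2 = (-0.6163, -0.7875)
n_3 = (-0.3640, -0.9314)
n_4 = (+0.3910, -0.9204)
n_5 = (+0.7817, +0.6237)
  (0,1): δ = 56.23°  ✓
  (0,2): δ = 38.74°  ✓
  (0,3): δ = 22.04°  ✓
  (0,4): δ = 22.32°  ✓
  (0,5): δ = 127.89°  ·
  (1,2): δ = 162.51°  ·
  (1,3): δ = 145.81°  ·
  (1,4): δ = 101.45°  ·
  (1,5): δ = 4.12°  ✓
  (2,3): δ = 163.30°  ·
  (2,4): δ = 118.94°  ·
  (2,5): δ = 13.37°  ✓
  (3,4): δ = 135.64°  ·
  (3,5): δ = 30.07°  ✓
  (4,5): δ = 74.43°  ✓
antipodal pairs: 8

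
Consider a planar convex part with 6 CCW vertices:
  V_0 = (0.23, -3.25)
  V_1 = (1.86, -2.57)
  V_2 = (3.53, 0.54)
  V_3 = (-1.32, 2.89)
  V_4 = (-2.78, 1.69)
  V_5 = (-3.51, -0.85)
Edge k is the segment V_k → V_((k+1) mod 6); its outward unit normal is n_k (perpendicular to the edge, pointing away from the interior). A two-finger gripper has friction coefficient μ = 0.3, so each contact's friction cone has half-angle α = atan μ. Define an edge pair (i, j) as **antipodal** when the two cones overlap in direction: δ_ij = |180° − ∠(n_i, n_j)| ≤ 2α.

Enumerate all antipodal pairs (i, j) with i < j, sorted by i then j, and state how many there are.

α = atan 0.3 = 16.70°;  2α = 33.40°
n_0 = (+0.3850, -0.9229)
n_1 = (+0.8810, -0.4731)
n_2 = (+0.4360, +0.8999)
n_3 = (-0.6350, +0.7725)
n_4 = (-0.9611, +0.2762)
n_5 = (-0.5401, -0.8416)
  (0,1): δ = 140.88°  ·
  (0,2): δ = 48.50°  ·
  (0,3): δ = 16.77°  ✓
  (0,4): δ = 51.32°  ·
  (0,5): δ = 124.67°  ·
  (1,2): δ = 87.62°  ·
  (1,3): δ = 22.35°  ✓
  (1,4): δ = 12.20°  ✓
  (1,5): δ = 85.55°  ·
  (2,3): δ = 114.73°  ·
  (2,4): δ = 80.18°  ·
  (2,5): δ = 6.84°  ✓
  (3,4): δ = 145.45°  ·
  (3,5): δ = 72.11°  ·
  (4,5): δ = 106.65°  ·
antipodal pairs: 4

count = 4; pairs: (0,3), (1,3), (1,4), (2,5)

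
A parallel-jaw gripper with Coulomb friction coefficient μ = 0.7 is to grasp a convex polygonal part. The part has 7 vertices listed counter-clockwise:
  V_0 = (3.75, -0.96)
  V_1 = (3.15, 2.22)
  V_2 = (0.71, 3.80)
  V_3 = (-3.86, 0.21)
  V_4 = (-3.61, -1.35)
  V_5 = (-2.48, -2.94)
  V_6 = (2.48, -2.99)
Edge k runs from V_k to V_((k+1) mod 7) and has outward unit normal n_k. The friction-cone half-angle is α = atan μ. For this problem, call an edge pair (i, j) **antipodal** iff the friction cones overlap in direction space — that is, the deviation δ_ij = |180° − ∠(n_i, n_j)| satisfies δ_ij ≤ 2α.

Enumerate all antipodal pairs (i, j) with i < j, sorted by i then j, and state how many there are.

α = atan 0.7 = 34.99°;  2α = 69.98°
n_0 = (+0.9827, +0.1854)
n_1 = (+0.5435, +0.8394)
n_2 = (-0.6177, +0.7864)
n_3 = (-0.9874, -0.1582)
n_4 = (-0.8151, -0.5793)
n_5 = (-0.0101, -0.9999)
n_6 = (+0.8478, -0.5304)
  (0,1): δ = 133.61°  ·
  (0,2): δ = 62.53°  ✓
  (0,3): δ = 1.58°  ✓
  (0,4): δ = 24.72°  ✓
  (0,5): δ = 78.74°  ·
  (0,6): δ = 137.28°  ·
  (1,2): δ = 108.92°  ·
  (1,3): δ = 47.97°  ✓
  (1,4): δ = 21.67°  ✓
  (1,5): δ = 32.35°  ✓
  (1,6): δ = 90.89°  ·
  (2,3): δ = 119.05°  ·
  (2,4): δ = 92.75°  ·
  (2,5): δ = 38.73°  ✓
  (2,6): δ = 19.82°  ✓
  (3,4): δ = 153.70°  ·
  (3,5): δ = 99.68°  ·
  (3,6): δ = 41.14°  ✓
  (4,5): δ = 125.98°  ·
  (4,6): δ = 67.43°  ✓
  (5,6): δ = 121.45°  ·
antipodal pairs: 10

count = 10; pairs: (0,2), (0,3), (0,4), (1,3), (1,4), (1,5), (2,5), (2,6), (3,6), (4,6)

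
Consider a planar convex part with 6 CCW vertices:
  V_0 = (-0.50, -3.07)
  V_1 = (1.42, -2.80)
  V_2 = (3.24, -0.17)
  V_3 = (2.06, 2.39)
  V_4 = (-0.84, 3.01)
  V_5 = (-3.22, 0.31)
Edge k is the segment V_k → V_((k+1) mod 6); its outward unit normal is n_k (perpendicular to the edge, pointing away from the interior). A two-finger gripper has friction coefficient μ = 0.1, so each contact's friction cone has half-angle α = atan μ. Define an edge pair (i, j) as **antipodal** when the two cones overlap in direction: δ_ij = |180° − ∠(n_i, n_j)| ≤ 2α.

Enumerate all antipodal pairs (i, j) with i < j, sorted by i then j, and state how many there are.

α = atan 0.1 = 5.71°;  2α = 11.42°
n_0 = (+0.1393, -0.9903)
n_1 = (+0.8223, -0.5690)
n_2 = (+0.9082, +0.4186)
n_3 = (+0.2091, +0.9779)
n_4 = (-0.7502, +0.6613)
n_5 = (-0.7791, -0.6269)
  (0,1): δ = 132.69°  ·
  (0,2): δ = 73.26°  ·
  (0,3): δ = 20.07°  ·
  (0,4): δ = 40.60°  ·
  (0,5): δ = 120.82°  ·
  (1,2): δ = 120.57°  ·
  (1,3): δ = 67.38°  ·
  (1,4): δ = 6.71°  ✓
  (1,5): δ = 73.51°  ·
  (2,3): δ = 126.81°  ·
  (2,4): δ = 66.14°  ·
  (2,5): δ = 14.08°  ·
  (3,4): δ = 119.33°  ·
  (3,5): δ = 39.11°  ·
  (4,5): δ = 99.78°  ·
antipodal pairs: 1

count = 1; pairs: (1,4)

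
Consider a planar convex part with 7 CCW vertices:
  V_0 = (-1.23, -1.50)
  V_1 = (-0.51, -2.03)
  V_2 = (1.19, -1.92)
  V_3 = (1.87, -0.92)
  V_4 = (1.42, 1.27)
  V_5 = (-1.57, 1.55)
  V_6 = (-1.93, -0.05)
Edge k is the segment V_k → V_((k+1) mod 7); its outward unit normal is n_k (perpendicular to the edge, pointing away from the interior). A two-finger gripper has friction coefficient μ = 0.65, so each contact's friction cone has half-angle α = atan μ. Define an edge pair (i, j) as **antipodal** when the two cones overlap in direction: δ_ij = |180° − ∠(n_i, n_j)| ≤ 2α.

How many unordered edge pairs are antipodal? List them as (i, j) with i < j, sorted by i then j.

α = atan 0.65 = 33.02°;  2α = 66.05°
n_0 = (-0.5928, -0.8053)
n_1 = (+0.0646, -0.9979)
n_2 = (+0.8269, -0.5623)
n_3 = (+0.9795, +0.2013)
n_4 = (+0.0932, +0.9956)
n_5 = (-0.9756, +0.2195)
n_6 = (-0.9006, -0.4347)
  (0,1): δ = 139.94°  ·
  (0,2): δ = 87.86°  ·
  (0,3): δ = 42.03°  ✓
  (0,4): δ = 31.01°  ✓
  (0,5): δ = 113.68°  ·
  (0,6): δ = 152.13°  ·
  (1,2): δ = 127.92°  ·
  (1,3): δ = 82.09°  ·
  (1,4): δ = 9.05°  ✓
  (1,5): δ = 73.62°  ·
  (1,6): δ = 112.07°  ·
  (2,3): δ = 134.17°  ·
  (2,4): δ = 61.13°  ✓
  (2,5): δ = 21.54°  ✓
  (2,6): δ = 59.99°  ✓
  (3,4): δ = 106.96°  ·
  (3,5): δ = 24.29°  ✓
  (3,6): δ = 14.16°  ✓
  (4,5): δ = 97.33°  ·
  (4,6): δ = 58.88°  ✓
  (5,6): δ = 141.55°  ·
antipodal pairs: 9

count = 9; pairs: (0,3), (0,4), (1,4), (2,4), (2,5), (2,6), (3,5), (3,6), (4,6)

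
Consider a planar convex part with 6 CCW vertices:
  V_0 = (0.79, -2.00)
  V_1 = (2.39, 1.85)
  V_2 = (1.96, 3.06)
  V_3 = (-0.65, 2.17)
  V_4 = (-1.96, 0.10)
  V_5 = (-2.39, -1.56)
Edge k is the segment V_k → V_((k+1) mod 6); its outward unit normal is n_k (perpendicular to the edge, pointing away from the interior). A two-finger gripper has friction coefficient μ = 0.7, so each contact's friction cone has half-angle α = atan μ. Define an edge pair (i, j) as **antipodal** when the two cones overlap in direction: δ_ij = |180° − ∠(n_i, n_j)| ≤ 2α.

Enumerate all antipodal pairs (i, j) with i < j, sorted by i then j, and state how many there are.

count = 8; pairs: (0,2), (0,3), (0,4), (1,3), (1,4), (1,5), (2,5), (3,5)

α = atan 0.7 = 34.99°;  2α = 69.98°
n_0 = (+0.9234, -0.3838)
n_1 = (+0.9423, +0.3349)
n_2 = (-0.3227, +0.9465)
n_3 = (-0.8450, +0.5348)
n_4 = (-0.9680, +0.2508)
n_5 = (-0.1371, -0.9906)
  (0,1): δ = 137.87°  ·
  (0,2): δ = 48.60°  ✓
  (0,3): δ = 9.76°  ✓
  (0,4): δ = 8.04°  ✓
  (0,5): δ = 104.69°  ·
  (1,2): δ = 90.73°  ·
  (1,3): δ = 51.89°  ✓
  (1,4): δ = 34.09°  ✓
  (1,5): δ = 62.56°  ✓
  (2,3): δ = 141.16°  ·
  (2,4): δ = 123.35°  ·
  (2,5): δ = 26.71°  ✓
  (3,4): δ = 162.19°  ·
  (3,5): δ = 65.55°  ✓
  (4,5): δ = 83.36°  ·
antipodal pairs: 8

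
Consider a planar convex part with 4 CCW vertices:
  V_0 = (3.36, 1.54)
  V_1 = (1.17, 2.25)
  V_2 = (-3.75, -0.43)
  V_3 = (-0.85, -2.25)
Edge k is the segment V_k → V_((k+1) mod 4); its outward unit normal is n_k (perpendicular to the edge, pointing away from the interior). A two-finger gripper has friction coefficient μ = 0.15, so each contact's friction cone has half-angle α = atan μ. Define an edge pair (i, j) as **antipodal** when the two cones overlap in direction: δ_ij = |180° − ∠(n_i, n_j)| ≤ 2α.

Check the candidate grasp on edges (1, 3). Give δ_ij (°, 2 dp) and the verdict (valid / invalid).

δ = 13.42°, valid

α = atan 0.15 = 8.53°;  2α = 17.06°
edge 1: e_1 = (-4.92, -2.68);  n_1 = (-0.4784, +0.8782)
edge 3: e_3 = (+4.21, +3.79);  n_3 = (+0.6691, -0.7432)
∠(n_1, n_3) = 166.58°
δ = |180° − 166.58°| = 13.42°
13.42° ≤ 2α = 17.06°  →  valid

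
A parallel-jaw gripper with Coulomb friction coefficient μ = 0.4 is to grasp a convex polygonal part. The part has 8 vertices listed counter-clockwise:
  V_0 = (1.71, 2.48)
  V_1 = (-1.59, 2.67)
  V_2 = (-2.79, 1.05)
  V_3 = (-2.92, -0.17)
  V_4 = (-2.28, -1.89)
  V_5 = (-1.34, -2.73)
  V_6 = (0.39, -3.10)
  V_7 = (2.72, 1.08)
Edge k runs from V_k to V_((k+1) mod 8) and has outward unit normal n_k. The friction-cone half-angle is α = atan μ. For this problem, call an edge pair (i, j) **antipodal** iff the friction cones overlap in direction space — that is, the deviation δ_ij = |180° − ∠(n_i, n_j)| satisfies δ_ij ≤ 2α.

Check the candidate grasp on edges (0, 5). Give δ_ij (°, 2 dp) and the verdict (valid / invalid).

δ = 8.78°, valid

α = atan 0.4 = 21.80°;  2α = 43.60°
edge 0: e_0 = (-3.30, +0.19);  n_0 = (+0.0575, +0.9983)
edge 5: e_5 = (+1.73, -0.37);  n_5 = (-0.2091, -0.9779)
∠(n_0, n_5) = 171.22°
δ = |180° − 171.22°| = 8.78°
8.78° ≤ 2α = 43.60°  →  valid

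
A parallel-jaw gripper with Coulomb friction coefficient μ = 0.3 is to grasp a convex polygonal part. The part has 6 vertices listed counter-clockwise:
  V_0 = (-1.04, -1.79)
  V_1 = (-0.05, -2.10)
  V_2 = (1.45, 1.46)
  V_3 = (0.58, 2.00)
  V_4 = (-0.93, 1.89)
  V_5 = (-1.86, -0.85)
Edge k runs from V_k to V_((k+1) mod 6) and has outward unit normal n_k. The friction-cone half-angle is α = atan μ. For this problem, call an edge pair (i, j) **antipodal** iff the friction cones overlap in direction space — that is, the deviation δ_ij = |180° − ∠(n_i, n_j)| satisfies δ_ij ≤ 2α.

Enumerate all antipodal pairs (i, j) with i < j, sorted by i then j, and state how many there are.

count = 4; pairs: (0,2), (0,3), (1,4), (2,5)

α = atan 0.3 = 16.70°;  2α = 33.40°
n_0 = (-0.2988, -0.9543)
n_1 = (+0.9215, -0.3883)
n_2 = (+0.5274, +0.8496)
n_3 = (-0.0727, +0.9974)
n_4 = (-0.9469, +0.3214)
n_5 = (-0.7536, -0.6574)
  (0,1): δ = 95.46°  ·
  (0,2): δ = 14.44°  ✓
  (0,3): δ = 21.55°  ✓
  (0,4): δ = 88.64°  ·
  (0,5): δ = 148.49°  ·
  (1,2): δ = 98.98°  ·
  (1,3): δ = 62.99°  ·
  (1,4): δ = 4.10°  ✓
  (1,5): δ = 63.95°  ·
  (2,3): δ = 144.01°  ·
  (2,4): δ = 76.92°  ·
  (2,5): δ = 17.07°  ✓
  (3,4): δ = 112.91°  ·
  (3,5): δ = 53.07°  ·
  (4,5): δ = 120.15°  ·
antipodal pairs: 4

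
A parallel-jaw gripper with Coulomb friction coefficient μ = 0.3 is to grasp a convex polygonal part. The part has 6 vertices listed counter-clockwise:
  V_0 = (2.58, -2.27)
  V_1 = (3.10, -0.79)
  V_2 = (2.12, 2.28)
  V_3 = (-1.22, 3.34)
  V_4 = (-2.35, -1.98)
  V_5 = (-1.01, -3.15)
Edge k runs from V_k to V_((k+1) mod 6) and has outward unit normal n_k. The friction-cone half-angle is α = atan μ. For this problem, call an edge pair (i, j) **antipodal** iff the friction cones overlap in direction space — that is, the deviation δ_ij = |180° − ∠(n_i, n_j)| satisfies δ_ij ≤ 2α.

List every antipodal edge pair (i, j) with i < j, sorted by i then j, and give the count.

α = atan 0.3 = 16.70°;  2α = 33.40°
n_0 = (+0.9435, -0.3315)
n_1 = (+0.9526, +0.3041)
n_2 = (+0.3025, +0.9532)
n_3 = (-0.9782, +0.2078)
n_4 = (-0.6577, -0.7533)
n_5 = (+0.2381, -0.9712)
  (0,1): δ = 142.94°  ·
  (0,2): δ = 88.25°  ·
  (0,3): δ = 7.37°  ✓
  (0,4): δ = 68.23°  ·
  (0,5): δ = 123.13°  ·
  (1,2): δ = 125.31°  ·
  (1,3): δ = 29.70°  ✓
  (1,4): δ = 31.17°  ✓
  (1,5): δ = 86.07°  ·
  (2,3): δ = 84.38°  ·
  (2,4): δ = 23.52°  ✓
  (2,5): δ = 31.38°  ✓
  (3,4): δ = 119.13°  ·
  (3,5): δ = 64.24°  ·
  (4,5): δ = 125.10°  ·
antipodal pairs: 5

count = 5; pairs: (0,3), (1,3), (1,4), (2,4), (2,5)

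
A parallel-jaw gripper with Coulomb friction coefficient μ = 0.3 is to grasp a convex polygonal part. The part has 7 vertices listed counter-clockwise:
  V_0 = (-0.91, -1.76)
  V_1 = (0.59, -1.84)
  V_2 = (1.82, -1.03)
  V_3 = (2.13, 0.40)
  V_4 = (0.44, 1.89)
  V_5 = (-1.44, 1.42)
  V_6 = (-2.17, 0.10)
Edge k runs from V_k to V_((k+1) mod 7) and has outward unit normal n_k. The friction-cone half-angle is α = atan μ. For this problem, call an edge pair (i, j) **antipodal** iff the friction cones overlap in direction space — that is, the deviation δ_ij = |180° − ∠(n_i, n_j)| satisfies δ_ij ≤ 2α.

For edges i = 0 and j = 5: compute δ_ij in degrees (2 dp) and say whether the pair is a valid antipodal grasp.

α = atan 0.3 = 16.70°;  2α = 33.40°
edge 0: e_0 = (+1.50, -0.08);  n_0 = (-0.0533, -0.9986)
edge 5: e_5 = (-0.73, -1.32);  n_5 = (-0.8751, +0.4840)
∠(n_0, n_5) = 115.89°
δ = |180° − 115.89°| = 64.11°
64.11° > 2α = 33.40°  →  invalid

δ = 64.11°, invalid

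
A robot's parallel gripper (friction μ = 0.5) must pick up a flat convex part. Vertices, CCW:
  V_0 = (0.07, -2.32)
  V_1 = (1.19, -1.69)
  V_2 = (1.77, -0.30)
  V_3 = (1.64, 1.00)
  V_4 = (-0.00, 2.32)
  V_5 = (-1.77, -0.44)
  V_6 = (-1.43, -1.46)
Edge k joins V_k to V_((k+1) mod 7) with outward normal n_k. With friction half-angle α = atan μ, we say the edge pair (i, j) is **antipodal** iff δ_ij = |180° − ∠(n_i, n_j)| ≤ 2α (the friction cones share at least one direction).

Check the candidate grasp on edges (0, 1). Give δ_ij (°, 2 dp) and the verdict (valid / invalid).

δ = 142.01°, invalid

α = atan 0.5 = 26.57°;  2α = 53.13°
edge 0: e_0 = (+1.12, +0.63);  n_0 = (+0.4903, -0.8716)
edge 1: e_1 = (+0.58, +1.39);  n_1 = (+0.9229, -0.3851)
∠(n_0, n_1) = 37.99°
δ = |180° − 37.99°| = 142.01°
142.01° > 2α = 53.13°  →  invalid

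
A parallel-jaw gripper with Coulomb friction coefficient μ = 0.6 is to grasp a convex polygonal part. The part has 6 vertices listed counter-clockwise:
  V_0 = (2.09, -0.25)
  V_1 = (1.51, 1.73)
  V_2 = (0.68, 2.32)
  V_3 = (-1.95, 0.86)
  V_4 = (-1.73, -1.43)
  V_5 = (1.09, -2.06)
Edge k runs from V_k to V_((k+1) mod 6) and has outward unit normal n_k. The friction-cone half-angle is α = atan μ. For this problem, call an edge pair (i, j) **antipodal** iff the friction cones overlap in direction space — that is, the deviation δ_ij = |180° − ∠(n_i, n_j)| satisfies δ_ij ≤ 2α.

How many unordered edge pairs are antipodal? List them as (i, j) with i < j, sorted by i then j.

count = 7; pairs: (0,3), (0,4), (1,3), (1,4), (2,4), (2,5), (3,5)

α = atan 0.6 = 30.96°;  2α = 61.93°
n_0 = (+0.9597, +0.2811)
n_1 = (+0.5794, +0.8151)
n_2 = (-0.4854, +0.8743)
n_3 = (-0.9954, -0.0956)
n_4 = (-0.2180, -0.9759)
n_5 = (+0.8753, -0.4836)
  (0,1): δ = 141.73°  ·
  (0,2): δ = 77.29°  ·
  (0,3): δ = 10.84°  ✓
  (0,4): δ = 61.08°  ✓
  (0,5): δ = 134.75°  ·
  (1,2): δ = 115.56°  ·
  (1,3): δ = 49.11°  ✓
  (1,4): δ = 22.81°  ✓
  (1,5): δ = 96.49°  ·
  (2,3): δ = 113.55°  ·
  (2,4): δ = 41.63°  ✓
  (2,5): δ = 32.04°  ✓
  (3,4): δ = 108.08°  ·
  (3,5): δ = 34.41°  ✓
  (4,5): δ = 106.33°  ·
antipodal pairs: 7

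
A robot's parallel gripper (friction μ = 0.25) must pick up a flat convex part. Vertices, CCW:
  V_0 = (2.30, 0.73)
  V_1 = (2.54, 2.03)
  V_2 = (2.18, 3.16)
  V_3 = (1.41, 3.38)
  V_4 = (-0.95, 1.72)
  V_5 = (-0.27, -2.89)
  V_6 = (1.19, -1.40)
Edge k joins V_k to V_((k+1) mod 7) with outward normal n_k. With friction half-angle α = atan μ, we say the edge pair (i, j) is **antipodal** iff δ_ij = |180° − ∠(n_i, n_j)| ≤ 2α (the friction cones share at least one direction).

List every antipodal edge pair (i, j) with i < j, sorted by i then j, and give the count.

α = atan 0.25 = 14.04°;  2α = 28.07°
n_0 = (+0.9834, -0.1815)
n_1 = (+0.9528, +0.3036)
n_2 = (+0.2747, +0.9615)
n_3 = (-0.5753, +0.8179)
n_4 = (-0.9893, -0.1459)
n_5 = (+0.7143, -0.6999)
n_6 = (+0.8868, -0.4621)
  (0,1): δ = 151.87°  ·
  (0,2): δ = 95.49°  ·
  (0,3): δ = 44.42°  ·
  (0,4): δ = 18.85°  ✓
  (0,5): δ = 146.04°  ·
  (0,6): δ = 162.93°  ·
  (1,2): δ = 123.62°  ·
  (1,3): δ = 72.55°  ·
  (1,4): δ = 9.28°  ✓
  (1,5): δ = 117.91°  ·
  (1,6): δ = 134.80°  ·
  (2,3): δ = 128.93°  ·
  (2,4): δ = 65.66°  ·
  (2,5): δ = 61.53°  ·
  (2,6): δ = 78.42°  ·
  (3,4): δ = 116.73°  ·
  (3,5): δ = 10.46°  ✓
  (3,6): δ = 27.35°  ✓
  (4,5): δ = 52.81°  ·
  (4,6): δ = 35.92°  ·
  (5,6): δ = 163.11°  ·
antipodal pairs: 4

count = 4; pairs: (0,4), (1,4), (3,5), (3,6)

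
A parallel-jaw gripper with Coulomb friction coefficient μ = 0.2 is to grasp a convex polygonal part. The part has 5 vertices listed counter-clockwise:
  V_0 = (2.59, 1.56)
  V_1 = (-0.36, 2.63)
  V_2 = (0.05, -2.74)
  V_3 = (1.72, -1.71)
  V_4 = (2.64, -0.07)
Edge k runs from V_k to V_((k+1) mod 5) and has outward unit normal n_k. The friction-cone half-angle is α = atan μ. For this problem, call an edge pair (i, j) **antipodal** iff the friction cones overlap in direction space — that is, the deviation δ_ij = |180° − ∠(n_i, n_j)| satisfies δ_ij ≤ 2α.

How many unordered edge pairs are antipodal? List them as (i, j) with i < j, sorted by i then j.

count = 1; pairs: (1,4)

α = atan 0.2 = 11.31°;  2α = 22.62°
n_0 = (+0.3410, +0.9401)
n_1 = (-0.9971, -0.0761)
n_2 = (+0.5250, -0.8511)
n_3 = (+0.8721, -0.4893)
n_4 = (+0.9995, +0.0307)
  (0,1): δ = 65.70°  ·
  (0,2): δ = 51.60°  ·
  (0,3): δ = 80.64°  ·
  (0,4): δ = 111.69°  ·
  (1,2): δ = 62.70°  ·
  (1,3): δ = 33.66°  ·
  (1,4): δ = 2.61°  ✓
  (2,3): δ = 150.96°  ·
  (2,4): δ = 119.91°  ·
  (3,4): δ = 148.95°  ·
antipodal pairs: 1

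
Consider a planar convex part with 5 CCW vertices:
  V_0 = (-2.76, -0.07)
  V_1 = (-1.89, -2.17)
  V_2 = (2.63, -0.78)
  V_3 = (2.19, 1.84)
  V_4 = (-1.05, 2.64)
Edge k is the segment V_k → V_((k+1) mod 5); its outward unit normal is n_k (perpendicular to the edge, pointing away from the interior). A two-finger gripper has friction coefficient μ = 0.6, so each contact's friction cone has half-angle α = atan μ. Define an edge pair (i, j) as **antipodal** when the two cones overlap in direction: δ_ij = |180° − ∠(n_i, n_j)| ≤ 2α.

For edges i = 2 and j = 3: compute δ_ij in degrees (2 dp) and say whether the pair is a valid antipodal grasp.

δ = 113.40°, invalid

α = atan 0.6 = 30.96°;  2α = 61.93°
edge 2: e_2 = (-0.44, +2.62);  n_2 = (+0.9862, +0.1656)
edge 3: e_3 = (-3.24, +0.80);  n_3 = (+0.2397, +0.9708)
∠(n_2, n_3) = 66.60°
δ = |180° − 66.60°| = 113.40°
113.40° > 2α = 61.93°  →  invalid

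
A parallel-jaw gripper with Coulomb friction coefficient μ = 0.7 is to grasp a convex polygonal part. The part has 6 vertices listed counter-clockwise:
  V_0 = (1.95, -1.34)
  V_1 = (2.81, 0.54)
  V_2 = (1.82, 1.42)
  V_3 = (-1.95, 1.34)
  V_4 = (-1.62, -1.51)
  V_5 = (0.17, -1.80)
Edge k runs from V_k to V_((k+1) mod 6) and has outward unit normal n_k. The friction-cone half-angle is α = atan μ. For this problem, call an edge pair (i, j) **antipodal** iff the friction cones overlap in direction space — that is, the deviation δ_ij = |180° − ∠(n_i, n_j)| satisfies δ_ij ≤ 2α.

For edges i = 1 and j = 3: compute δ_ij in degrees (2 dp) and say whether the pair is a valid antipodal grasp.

α = atan 0.7 = 34.99°;  2α = 69.98°
edge 1: e_1 = (-0.99, +0.88);  n_1 = (+0.6644, +0.7474)
edge 3: e_3 = (+0.33, -2.85);  n_3 = (-0.9934, -0.1150)
∠(n_1, n_3) = 138.24°
δ = |180° − 138.24°| = 41.76°
41.76° ≤ 2α = 69.98°  →  valid

δ = 41.76°, valid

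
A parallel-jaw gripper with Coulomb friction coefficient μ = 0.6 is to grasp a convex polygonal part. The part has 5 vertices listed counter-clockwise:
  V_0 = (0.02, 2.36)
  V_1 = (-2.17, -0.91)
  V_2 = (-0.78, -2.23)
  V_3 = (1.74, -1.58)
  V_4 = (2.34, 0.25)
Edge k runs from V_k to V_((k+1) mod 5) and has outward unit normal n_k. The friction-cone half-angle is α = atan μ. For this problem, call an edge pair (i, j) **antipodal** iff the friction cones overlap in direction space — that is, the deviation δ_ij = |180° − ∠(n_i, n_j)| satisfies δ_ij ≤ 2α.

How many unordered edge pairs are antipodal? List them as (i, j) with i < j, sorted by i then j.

α = atan 0.6 = 30.96°;  2α = 61.93°
n_0 = (-0.8309, +0.5565)
n_1 = (-0.6886, -0.7251)
n_2 = (+0.2498, -0.9683)
n_3 = (+0.9502, -0.3116)
n_4 = (+0.6728, +0.7398)
  (0,1): δ = 99.71°  ·
  (0,2): δ = 41.73°  ✓
  (0,3): δ = 15.66°  ✓
  (0,4): δ = 81.53°  ·
  (1,2): δ = 122.02°  ·
  (1,3): δ = 64.63°  ·
  (1,4): δ = 1.23°  ✓
  (2,3): δ = 122.62°  ·
  (2,4): δ = 56.75°  ✓
  (3,4): δ = 114.13°  ·
antipodal pairs: 4

count = 4; pairs: (0,2), (0,3), (1,4), (2,4)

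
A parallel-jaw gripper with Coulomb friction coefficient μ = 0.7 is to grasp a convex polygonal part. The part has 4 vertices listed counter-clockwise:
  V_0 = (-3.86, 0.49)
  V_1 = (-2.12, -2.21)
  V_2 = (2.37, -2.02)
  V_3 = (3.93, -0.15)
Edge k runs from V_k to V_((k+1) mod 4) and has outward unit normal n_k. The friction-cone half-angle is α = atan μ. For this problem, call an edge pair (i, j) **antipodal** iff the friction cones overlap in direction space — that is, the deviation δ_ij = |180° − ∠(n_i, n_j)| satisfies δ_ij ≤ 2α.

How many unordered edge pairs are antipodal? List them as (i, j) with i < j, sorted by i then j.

count = 3; pairs: (0,3), (1,3), (2,3)

α = atan 0.7 = 34.99°;  2α = 69.98°
n_0 = (-0.8406, -0.5417)
n_1 = (+0.0423, -0.9991)
n_2 = (+0.7679, -0.6406)
n_3 = (+0.0819, +0.9966)
  (0,1): δ = 120.38°  ·
  (0,2): δ = 72.64°  ·
  (0,3): δ = 52.50°  ✓
  (1,2): δ = 132.26°  ·
  (1,3): δ = 7.12°  ✓
  (2,3): δ = 54.86°  ✓
antipodal pairs: 3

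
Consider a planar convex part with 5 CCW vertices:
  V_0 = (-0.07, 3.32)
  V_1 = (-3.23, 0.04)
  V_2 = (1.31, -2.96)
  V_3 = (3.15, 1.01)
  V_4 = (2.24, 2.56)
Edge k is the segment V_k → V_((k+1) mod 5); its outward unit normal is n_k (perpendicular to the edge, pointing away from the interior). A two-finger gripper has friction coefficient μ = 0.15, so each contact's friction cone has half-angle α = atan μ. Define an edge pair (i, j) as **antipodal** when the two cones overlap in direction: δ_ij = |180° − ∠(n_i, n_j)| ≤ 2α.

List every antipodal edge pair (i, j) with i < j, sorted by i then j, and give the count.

count = 1; pairs: (1,4)

α = atan 0.15 = 8.53°;  2α = 17.06°
n_0 = (-0.7202, +0.6938)
n_1 = (-0.5513, -0.8343)
n_2 = (+0.9073, -0.4205)
n_3 = (+0.8624, +0.5063)
n_4 = (+0.3125, +0.9499)
  (0,1): δ = 79.52°  ·
  (0,2): δ = 19.07°  ·
  (0,3): δ = 74.35°  ·
  (0,4): δ = 115.72°  ·
  (1,2): δ = 81.41°  ·
  (1,3): δ = 26.13°  ·
  (1,4): δ = 15.25°  ✓
  (2,3): δ = 124.72°  ·
  (2,4): δ = 83.34°  ·
  (3,4): δ = 138.63°  ·
antipodal pairs: 1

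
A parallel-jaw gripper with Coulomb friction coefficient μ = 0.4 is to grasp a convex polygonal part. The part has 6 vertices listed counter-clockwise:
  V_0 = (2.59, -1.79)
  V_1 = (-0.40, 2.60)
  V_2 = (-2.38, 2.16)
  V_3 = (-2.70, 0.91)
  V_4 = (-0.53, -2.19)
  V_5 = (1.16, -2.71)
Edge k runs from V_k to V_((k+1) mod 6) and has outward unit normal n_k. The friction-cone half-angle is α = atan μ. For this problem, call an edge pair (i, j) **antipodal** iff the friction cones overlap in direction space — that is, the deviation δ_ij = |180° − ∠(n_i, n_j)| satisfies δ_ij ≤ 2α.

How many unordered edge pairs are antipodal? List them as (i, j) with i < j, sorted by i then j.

count = 5; pairs: (0,3), (0,4), (1,4), (1,5), (2,5)

α = atan 0.4 = 21.80°;  2α = 43.60°
n_0 = (+0.8265, +0.5629)
n_1 = (-0.2169, +0.9762)
n_2 = (-0.9688, +0.2480)
n_3 = (-0.8192, -0.5735)
n_4 = (-0.2941, -0.9558)
n_5 = (+0.5411, -0.8410)
  (0,1): δ = 111.73°  ·
  (0,2): δ = 48.62°  ·
  (0,3): δ = 0.73°  ✓
  (0,4): δ = 38.64°  ✓
  (0,5): δ = 88.50°  ·
  (1,2): δ = 116.89°  ·
  (1,3): δ = 67.54°  ·
  (1,4): δ = 29.63°  ✓
  (1,5): δ = 20.23°  ✓
  (2,3): δ = 130.65°  ·
  (2,4): δ = 92.74°  ·
  (2,5): δ = 42.89°  ✓
  (3,4): δ = 142.09°  ·
  (3,5): δ = 92.24°  ·
  (4,5): δ = 130.14°  ·
antipodal pairs: 5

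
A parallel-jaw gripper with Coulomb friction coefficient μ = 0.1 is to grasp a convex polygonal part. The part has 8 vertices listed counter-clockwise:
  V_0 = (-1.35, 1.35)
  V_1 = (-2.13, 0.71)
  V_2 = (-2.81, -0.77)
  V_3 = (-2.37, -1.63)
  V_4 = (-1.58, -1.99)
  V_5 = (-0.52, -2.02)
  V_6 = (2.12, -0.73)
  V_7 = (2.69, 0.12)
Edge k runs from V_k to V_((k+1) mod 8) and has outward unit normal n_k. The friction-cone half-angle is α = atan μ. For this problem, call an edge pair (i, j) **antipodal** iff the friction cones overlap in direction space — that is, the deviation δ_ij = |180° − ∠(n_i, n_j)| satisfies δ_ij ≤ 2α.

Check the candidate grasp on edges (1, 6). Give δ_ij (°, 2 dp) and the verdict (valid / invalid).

δ = 9.17°, valid

α = atan 0.1 = 5.71°;  2α = 11.42°
edge 1: e_1 = (-0.68, -1.48);  n_1 = (-0.9087, +0.4175)
edge 6: e_6 = (+0.57, +0.85);  n_6 = (+0.8305, -0.5570)
∠(n_1, n_6) = 170.83°
δ = |180° − 170.83°| = 9.17°
9.17° ≤ 2α = 11.42°  →  valid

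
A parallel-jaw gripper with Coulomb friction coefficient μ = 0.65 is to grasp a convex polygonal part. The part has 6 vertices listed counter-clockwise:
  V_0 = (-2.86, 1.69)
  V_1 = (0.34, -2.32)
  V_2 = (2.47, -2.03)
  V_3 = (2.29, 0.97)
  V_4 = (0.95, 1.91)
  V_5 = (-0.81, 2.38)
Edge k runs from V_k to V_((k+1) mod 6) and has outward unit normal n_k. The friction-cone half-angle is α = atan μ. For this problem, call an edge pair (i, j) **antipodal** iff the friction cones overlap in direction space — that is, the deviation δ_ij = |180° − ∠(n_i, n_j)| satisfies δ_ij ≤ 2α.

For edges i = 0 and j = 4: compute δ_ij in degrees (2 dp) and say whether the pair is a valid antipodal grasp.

α = atan 0.65 = 33.02°;  2α = 66.05°
edge 0: e_0 = (+3.20, -4.01);  n_0 = (-0.7816, -0.6237)
edge 4: e_4 = (-1.76, +0.47);  n_4 = (+0.2580, +0.9661)
∠(n_0, n_4) = 143.54°
δ = |180° − 143.54°| = 36.46°
36.46° ≤ 2α = 66.05°  →  valid

δ = 36.46°, valid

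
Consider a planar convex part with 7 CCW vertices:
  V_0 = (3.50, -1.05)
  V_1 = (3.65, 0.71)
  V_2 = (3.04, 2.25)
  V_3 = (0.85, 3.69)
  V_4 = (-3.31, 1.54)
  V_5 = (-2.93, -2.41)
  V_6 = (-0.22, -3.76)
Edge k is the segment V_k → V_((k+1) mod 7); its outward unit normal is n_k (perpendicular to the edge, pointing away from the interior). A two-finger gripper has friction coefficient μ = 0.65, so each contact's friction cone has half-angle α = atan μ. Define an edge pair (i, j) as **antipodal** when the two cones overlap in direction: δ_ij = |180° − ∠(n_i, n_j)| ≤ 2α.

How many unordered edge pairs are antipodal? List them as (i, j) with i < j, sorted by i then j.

count = 9; pairs: (0,3), (0,4), (1,4), (1,5), (2,4), (2,5), (3,5), (3,6), (4,6)

α = atan 0.65 = 33.02°;  2α = 66.05°
n_0 = (+0.9964, -0.0849)
n_1 = (+0.9297, +0.3683)
n_2 = (+0.5494, +0.8356)
n_3 = (-0.4591, +0.8884)
n_4 = (-0.9954, -0.0958)
n_5 = (-0.4459, -0.8951)
n_6 = (+0.5888, -0.8083)
  (0,1): δ = 153.52°  ·
  (0,2): δ = 118.45°  ·
  (0,3): δ = 57.80°  ✓
  (0,4): δ = 10.37°  ✓
  (0,5): δ = 68.39°  ·
  (0,6): δ = 130.94°  ·
  (1,2): δ = 144.94°  ·
  (1,3): δ = 84.28°  ·
  (1,4): δ = 16.11°  ✓
  (1,5): δ = 41.91°  ✓
  (1,6): δ = 104.46°  ·
  (2,3): δ = 119.34°  ·
  (2,4): δ = 51.18°  ✓
  (2,5): δ = 6.85°  ✓
  (2,6): δ = 69.40°  ·
  (3,4): δ = 111.84°  ·
  (3,5): δ = 53.81°  ✓
  (3,6): δ = 8.74°  ✓
  (4,5): δ = 121.98°  ·
  (4,6): δ = 59.42°  ✓
  (5,6): δ = 117.45°  ·
antipodal pairs: 9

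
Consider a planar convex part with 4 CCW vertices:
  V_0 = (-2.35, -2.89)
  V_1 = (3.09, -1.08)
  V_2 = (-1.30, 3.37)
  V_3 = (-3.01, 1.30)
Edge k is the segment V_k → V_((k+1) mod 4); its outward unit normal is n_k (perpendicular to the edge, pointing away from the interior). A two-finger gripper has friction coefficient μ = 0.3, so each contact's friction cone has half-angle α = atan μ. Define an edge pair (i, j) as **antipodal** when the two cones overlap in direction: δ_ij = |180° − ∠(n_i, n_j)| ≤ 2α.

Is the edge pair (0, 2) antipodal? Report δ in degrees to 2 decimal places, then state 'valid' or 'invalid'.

α = atan 0.3 = 16.70°;  2α = 33.40°
edge 0: e_0 = (+5.44, +1.81);  n_0 = (+0.3157, -0.9489)
edge 2: e_2 = (-1.71, -2.07);  n_2 = (-0.7710, +0.6369)
∠(n_0, n_2) = 147.96°
δ = |180° − 147.96°| = 32.04°
32.04° ≤ 2α = 33.40°  →  valid

δ = 32.04°, valid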